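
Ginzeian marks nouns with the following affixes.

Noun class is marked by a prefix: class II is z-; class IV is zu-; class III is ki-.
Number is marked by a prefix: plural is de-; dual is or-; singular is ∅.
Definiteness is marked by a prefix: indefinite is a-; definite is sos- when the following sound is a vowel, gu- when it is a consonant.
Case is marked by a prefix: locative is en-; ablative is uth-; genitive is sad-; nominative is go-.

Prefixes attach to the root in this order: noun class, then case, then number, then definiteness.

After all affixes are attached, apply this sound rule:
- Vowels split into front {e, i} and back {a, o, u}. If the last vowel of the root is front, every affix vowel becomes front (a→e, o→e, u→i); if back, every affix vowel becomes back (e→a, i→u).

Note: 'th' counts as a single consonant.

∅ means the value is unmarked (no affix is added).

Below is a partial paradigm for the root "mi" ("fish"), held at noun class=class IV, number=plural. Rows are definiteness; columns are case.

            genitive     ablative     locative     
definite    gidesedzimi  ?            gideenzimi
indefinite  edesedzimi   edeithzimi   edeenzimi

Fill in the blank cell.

gideithzimi

Attach noun class class IV zu- → zumi.
Attach case ablative uth- → uthzumi.
Attach number plural de- → deuthzumi.
Attach definiteness definite gu- (before consonant 'd') → gudeuthzumi.
Apply vowel harmony: gudeuthzumi → gideithzimi.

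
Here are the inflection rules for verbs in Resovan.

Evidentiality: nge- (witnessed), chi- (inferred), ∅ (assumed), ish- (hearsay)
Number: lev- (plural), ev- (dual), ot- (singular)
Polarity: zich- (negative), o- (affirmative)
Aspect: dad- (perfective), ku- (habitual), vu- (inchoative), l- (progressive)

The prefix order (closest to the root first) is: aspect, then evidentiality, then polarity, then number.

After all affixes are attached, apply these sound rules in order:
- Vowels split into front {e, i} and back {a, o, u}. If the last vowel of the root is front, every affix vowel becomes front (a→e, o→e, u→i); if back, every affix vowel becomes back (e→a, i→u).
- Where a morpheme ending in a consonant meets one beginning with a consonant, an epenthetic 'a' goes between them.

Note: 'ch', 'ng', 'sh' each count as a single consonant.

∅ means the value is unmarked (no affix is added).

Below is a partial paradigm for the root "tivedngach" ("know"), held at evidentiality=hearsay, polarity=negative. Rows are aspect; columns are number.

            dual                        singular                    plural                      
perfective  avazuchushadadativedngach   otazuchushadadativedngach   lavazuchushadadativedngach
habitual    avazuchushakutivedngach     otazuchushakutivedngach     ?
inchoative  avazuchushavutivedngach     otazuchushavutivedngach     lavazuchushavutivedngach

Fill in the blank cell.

lavazuchushakutivedngach

Attach aspect habitual ku- → kutivedngach.
Attach evidentiality hearsay ish- → ishkutivedngach.
Attach polarity negative zich- → zichishkutivedngach.
Attach number plural lev- → levzichishkutivedngach.
Apply vowel harmony: levzichishkutivedngach → lavzuchushkutivedngach.
Apply epenthesis: lavzuchushkutivedngach → lavazuchushakutivedngach.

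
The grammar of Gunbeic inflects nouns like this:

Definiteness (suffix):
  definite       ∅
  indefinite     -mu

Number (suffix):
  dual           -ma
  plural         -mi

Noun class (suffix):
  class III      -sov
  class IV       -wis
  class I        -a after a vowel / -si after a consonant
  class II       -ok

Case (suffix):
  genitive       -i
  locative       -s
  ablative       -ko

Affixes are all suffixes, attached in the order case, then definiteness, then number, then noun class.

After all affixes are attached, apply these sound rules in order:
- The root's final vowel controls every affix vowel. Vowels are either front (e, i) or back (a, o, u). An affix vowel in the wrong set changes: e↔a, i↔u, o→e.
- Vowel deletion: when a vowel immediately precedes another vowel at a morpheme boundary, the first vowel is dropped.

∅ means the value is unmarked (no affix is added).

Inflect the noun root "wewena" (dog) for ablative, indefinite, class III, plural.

Attach case ablative -ko → wewenako.
Attach definiteness indefinite -mu → wewenakomu.
Attach number plural -mi → wewenakomumi.
Attach noun class class III -sov → wewenakomumisov.
Apply vowel harmony: wewenakomumisov → wewenakomumusov.
Vowel deletion: no change.

wewenakomumusov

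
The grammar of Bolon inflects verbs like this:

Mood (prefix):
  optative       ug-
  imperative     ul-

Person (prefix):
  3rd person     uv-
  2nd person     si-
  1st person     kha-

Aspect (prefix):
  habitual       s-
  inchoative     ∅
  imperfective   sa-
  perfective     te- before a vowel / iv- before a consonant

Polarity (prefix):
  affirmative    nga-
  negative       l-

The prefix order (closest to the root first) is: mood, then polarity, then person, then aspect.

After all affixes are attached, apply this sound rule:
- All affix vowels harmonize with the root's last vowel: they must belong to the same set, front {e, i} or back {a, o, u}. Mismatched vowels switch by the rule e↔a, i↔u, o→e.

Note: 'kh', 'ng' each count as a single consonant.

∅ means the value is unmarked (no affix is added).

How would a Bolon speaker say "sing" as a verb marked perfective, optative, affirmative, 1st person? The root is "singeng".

Attach mood optative ug- → ugsingeng.
Attach polarity affirmative nga- → ngaugsingeng.
Attach person 1st person kha- → khangaugsingeng.
Attach aspect perfective iv- (before consonant 'kh') → ivkhangaugsingeng.
Apply vowel harmony: ivkhangaugsingeng → ivkhengeigsingeng.

ivkhengeigsingeng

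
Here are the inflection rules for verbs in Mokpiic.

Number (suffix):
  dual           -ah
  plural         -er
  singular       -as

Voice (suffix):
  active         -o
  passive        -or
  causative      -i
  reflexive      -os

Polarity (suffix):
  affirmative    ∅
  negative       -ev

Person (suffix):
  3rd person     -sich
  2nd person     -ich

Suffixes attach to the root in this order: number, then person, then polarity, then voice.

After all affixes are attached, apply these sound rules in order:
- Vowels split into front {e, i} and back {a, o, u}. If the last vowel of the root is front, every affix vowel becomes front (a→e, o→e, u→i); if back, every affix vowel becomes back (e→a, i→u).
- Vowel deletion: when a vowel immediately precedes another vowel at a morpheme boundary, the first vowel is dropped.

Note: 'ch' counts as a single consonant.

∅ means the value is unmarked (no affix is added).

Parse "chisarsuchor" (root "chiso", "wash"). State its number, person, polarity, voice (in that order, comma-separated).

plural, 3rd person, affirmative, passive

Segment: chiso-er-sich-or.
number: -er → plural.
person: -sich → 3rd person.
polarity: ∅ → affirmative.
voice: -or → passive.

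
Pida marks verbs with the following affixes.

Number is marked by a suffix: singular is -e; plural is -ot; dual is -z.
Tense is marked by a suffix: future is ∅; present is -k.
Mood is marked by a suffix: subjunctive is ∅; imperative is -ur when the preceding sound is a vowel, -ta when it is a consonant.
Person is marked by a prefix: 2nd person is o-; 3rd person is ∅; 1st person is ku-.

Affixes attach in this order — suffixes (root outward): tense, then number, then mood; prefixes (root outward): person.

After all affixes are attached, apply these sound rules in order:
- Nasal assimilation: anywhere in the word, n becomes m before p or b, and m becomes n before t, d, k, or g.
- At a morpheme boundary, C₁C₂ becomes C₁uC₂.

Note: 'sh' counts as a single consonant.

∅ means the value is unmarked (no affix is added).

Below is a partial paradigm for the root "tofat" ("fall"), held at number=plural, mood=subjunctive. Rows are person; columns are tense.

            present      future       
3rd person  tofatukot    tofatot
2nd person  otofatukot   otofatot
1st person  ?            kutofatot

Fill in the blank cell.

kutofatukot

Attach tense present -k → tofatk.
Attach number plural -ot → tofatkot.
mood = subjunctive: zero marking, form stays tofatkot.
Attach person 1st person ku- → kutofatkot.
Nasal assimilation: no change.
Apply epenthesis: kutofatkot → kutofatukot.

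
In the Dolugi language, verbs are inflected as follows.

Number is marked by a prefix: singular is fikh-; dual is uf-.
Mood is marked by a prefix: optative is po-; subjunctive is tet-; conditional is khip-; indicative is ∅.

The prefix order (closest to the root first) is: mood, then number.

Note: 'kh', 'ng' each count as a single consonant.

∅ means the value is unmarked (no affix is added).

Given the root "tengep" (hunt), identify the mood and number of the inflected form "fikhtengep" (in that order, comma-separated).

indicative, singular

Segment: fikh-tengep.
mood: ∅ → indicative.
number: fikh- → singular.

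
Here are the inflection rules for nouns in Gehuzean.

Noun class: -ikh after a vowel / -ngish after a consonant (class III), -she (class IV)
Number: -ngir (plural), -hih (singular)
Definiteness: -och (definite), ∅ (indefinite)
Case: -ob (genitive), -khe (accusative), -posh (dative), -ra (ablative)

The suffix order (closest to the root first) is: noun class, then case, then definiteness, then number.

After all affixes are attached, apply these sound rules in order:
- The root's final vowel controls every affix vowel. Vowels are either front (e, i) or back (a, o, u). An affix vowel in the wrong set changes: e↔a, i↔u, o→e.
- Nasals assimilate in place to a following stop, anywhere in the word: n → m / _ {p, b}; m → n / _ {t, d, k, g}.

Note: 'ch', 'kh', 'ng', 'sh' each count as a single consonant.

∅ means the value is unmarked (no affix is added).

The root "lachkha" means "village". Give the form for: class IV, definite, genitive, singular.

Attach noun class class IV -she → lachkhashe.
Attach case genitive -ob → lachkhasheob.
Attach definiteness definite -och → lachkhasheoboch.
Attach number singular -hih → lachkhasheobochhih.
Apply vowel harmony: lachkhasheobochhih → lachkhashaobochhuh.
Nasal assimilation: no change.

lachkhashaobochhuh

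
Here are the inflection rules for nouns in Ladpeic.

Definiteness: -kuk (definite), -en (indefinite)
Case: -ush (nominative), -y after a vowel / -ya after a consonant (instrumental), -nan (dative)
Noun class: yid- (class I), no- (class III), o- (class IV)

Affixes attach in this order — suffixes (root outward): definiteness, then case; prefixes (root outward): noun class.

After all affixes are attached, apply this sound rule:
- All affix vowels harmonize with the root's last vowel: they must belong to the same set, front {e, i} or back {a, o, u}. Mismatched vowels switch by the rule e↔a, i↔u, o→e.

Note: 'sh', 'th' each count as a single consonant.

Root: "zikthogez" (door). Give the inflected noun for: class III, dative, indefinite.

nezikthogezennen

Attach noun class class III no- → nozikthogez.
Attach definiteness indefinite -en → nozikthogezen.
Attach case dative -nan → nozikthogezennan.
Apply vowel harmony: nozikthogezennan → nezikthogezennen.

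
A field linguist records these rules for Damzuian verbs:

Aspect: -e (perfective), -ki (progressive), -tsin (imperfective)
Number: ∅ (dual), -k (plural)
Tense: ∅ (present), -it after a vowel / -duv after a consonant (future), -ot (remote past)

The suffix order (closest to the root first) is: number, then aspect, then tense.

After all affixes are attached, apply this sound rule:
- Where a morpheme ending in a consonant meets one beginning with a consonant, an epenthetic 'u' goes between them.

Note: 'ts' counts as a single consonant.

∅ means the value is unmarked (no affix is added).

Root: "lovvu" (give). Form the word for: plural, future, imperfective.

lovvukutsinuduv

Attach number plural -k → lovvuk.
Attach aspect imperfective -tsin → lovvuktsin.
Attach tense future -duv (after consonant 'n') → lovvuktsinduv.
Apply epenthesis: lovvuktsinduv → lovvukutsinuduv.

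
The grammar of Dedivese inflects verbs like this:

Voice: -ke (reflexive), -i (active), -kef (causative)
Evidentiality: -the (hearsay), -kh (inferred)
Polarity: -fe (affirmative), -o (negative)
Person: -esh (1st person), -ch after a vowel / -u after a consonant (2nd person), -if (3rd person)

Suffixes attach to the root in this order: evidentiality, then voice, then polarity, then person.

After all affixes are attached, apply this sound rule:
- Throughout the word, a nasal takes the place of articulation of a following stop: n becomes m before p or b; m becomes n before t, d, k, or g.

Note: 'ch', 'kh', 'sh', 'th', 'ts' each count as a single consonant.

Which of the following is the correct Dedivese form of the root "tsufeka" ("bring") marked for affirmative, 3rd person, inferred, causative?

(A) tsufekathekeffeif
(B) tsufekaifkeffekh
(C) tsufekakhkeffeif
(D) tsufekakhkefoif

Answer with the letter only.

C

Attach evidentiality inferred -kh → tsufekakh.
Attach voice causative -kef → tsufekakhkef.
Attach polarity affirmative -fe → tsufekakhkeffe.
Attach person 3rd person -if → tsufekakhkeffeif.
Nasal assimilation: no change.
So the correct form is tsufekakhkeffeif, option (C).
(B) tsufekaifkeffekh is wrong: it has the affixes in the wrong order.
(A) tsufekathekeffeif is wrong: it uses hearsay instead of inferred for evidentiality.
(D) tsufekakhkefoif is wrong: it uses negative instead of affirmative for polarity.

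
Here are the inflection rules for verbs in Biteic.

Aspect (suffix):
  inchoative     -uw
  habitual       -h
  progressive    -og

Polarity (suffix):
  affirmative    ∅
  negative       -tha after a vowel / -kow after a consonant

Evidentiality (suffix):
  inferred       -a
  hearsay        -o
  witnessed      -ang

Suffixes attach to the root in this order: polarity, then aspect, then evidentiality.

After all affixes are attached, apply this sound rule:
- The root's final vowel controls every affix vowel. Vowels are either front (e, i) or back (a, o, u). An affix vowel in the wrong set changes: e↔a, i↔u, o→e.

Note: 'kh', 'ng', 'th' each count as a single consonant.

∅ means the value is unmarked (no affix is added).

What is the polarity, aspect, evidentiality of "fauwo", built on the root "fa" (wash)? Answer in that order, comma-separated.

Segment: fa-uw-o.
polarity: ∅ → affirmative.
aspect: -uw → inchoative.
evidentiality: -o → hearsay.

affirmative, inchoative, hearsay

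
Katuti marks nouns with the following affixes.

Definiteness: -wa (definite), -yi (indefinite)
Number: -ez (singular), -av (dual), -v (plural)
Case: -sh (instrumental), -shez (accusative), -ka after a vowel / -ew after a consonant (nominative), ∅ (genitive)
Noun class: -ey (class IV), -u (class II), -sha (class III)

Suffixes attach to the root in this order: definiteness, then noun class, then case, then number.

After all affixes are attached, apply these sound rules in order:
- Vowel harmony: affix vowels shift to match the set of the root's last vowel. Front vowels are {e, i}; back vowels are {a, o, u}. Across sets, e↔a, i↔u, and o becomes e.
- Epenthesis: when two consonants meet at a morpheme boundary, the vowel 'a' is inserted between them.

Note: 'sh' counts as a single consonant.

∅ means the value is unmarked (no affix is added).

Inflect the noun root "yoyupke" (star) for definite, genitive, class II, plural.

yoyupkeweiv

Attach definiteness definite -wa → yoyupkewa.
Attach noun class class II -u → yoyupkewau.
case = genitive: zero marking, form stays yoyupkewau.
Attach number plural -v → yoyupkewauv.
Apply vowel harmony: yoyupkewauv → yoyupkeweiv.
Epenthesis: no change.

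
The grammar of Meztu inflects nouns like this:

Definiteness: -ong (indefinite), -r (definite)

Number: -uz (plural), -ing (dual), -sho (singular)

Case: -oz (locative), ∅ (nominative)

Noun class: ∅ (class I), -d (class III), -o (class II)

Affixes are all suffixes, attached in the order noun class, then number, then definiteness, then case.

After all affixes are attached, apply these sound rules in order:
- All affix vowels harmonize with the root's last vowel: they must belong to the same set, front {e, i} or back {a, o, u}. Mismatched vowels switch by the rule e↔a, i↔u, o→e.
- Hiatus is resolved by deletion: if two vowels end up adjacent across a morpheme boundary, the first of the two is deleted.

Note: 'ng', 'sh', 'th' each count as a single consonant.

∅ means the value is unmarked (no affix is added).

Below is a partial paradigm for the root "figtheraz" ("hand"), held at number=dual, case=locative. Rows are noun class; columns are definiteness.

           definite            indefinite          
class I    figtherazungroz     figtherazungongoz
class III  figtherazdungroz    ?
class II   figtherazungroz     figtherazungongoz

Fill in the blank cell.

figtherazdungongoz

Attach noun class class III -d → figtherazd.
Attach number dual -ing → figtherazding.
Attach definiteness indefinite -ong → figtherazdingong.
Attach case locative -oz → figtherazdingongoz.
Apply vowel harmony: figtherazdingongoz → figtherazdungongoz.
Vowel deletion: no change.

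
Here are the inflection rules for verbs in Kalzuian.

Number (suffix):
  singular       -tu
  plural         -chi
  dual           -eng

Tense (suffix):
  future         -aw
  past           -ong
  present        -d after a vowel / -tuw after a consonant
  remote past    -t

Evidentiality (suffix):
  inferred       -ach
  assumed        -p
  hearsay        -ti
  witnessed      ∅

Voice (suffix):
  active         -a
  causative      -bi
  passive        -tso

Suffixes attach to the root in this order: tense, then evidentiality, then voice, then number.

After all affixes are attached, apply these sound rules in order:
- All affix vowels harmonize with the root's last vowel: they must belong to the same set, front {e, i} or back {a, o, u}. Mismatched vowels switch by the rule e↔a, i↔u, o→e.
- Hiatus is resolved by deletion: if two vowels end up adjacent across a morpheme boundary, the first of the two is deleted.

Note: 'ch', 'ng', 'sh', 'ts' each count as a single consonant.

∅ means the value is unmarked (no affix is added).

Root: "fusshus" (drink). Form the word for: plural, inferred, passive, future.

Attach tense future -aw → fusshusaw.
Attach evidentiality inferred -ach → fusshusawach.
Attach voice passive -tso → fusshusawachtso.
Attach number plural -chi → fusshusawachtsochi.
Apply vowel harmony: fusshusawachtsochi → fusshusawachtsochu.
Vowel deletion: no change.

fusshusawachtsochu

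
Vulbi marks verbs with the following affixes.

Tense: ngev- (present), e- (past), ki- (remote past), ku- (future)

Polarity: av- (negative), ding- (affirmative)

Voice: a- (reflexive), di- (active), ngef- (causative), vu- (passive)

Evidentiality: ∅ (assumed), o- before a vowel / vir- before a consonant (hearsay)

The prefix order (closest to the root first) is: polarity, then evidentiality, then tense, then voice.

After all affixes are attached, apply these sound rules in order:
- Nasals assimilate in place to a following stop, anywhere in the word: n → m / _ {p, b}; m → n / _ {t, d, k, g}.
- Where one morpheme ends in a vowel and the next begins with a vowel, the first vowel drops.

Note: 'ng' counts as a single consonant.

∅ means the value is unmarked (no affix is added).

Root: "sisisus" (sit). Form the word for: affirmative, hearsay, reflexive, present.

Attach polarity affirmative ding- → dingsisisus.
Attach evidentiality hearsay vir- (before consonant 'd') → virdingsisisus.
Attach tense present ngev- → ngevvirdingsisisus.
Attach voice reflexive a- → angevvirdingsisisus.
Nasal assimilation: no change.
Vowel deletion: no change.

angevvirdingsisisus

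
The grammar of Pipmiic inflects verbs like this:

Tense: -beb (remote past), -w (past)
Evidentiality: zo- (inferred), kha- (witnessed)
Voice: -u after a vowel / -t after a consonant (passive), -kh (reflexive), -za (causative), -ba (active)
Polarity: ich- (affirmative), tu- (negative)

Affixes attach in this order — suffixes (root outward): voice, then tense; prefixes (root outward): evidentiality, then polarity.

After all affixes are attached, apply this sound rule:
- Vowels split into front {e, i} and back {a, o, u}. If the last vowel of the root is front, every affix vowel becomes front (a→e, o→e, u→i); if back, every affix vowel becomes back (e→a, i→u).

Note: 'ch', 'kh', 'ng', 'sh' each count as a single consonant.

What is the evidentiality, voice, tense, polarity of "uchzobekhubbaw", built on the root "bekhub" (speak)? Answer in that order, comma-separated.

inferred, active, past, affirmative

Segment: ich-zo-bekhub-ba-w.
evidentiality: zo- → inferred.
voice: -ba → active.
tense: -w → past.
polarity: ich- → affirmative.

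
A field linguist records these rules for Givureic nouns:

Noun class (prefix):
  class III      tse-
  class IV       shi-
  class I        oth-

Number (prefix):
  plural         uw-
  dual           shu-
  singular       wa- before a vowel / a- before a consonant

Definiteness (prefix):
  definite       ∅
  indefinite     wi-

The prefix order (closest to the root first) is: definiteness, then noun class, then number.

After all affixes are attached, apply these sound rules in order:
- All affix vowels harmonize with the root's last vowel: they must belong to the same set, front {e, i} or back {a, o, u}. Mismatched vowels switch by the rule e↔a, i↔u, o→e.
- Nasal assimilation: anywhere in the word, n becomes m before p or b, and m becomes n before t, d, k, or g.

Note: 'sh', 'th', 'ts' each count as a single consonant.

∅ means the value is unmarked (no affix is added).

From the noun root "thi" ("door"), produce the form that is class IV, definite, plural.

iwshithi

definiteness = definite: zero marking, form stays thi.
Attach noun class class IV shi- → shithi.
Attach number plural uw- → uwshithi.
Apply vowel harmony: uwshithi → iwshithi.
Nasal assimilation: no change.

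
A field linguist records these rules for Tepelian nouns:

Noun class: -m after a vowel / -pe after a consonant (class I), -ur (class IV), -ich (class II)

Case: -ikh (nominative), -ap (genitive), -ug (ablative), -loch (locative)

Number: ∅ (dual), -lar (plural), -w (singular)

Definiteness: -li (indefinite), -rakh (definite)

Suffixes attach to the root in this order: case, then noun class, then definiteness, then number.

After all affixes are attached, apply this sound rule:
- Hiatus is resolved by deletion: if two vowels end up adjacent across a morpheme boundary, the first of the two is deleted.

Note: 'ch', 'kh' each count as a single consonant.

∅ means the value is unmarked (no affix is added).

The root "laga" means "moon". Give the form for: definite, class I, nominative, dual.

lagikhperakh

Attach case nominative -ikh → lagaikh.
Attach noun class class I -pe (after consonant 'kh') → lagaikhpe.
Attach definiteness definite -rakh → lagaikhperakh.
number = dual: zero marking, form stays lagaikhperakh.
Apply vowel deletion: lagaikhperakh → lagikhperakh.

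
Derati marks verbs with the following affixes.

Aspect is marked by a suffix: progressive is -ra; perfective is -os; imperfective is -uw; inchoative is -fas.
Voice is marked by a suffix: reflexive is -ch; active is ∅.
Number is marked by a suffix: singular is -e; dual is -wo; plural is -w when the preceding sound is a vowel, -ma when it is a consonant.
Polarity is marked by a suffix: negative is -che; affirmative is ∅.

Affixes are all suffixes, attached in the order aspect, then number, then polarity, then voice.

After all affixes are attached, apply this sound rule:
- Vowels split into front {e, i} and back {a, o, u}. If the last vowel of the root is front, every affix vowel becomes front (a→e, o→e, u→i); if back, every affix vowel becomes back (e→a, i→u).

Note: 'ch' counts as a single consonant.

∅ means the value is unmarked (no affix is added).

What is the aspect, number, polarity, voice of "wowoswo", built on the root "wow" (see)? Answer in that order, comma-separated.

perfective, dual, affirmative, active

Segment: wow-os-wo.
aspect: -os → perfective.
number: -wo → dual.
polarity: ∅ → affirmative.
voice: ∅ → active.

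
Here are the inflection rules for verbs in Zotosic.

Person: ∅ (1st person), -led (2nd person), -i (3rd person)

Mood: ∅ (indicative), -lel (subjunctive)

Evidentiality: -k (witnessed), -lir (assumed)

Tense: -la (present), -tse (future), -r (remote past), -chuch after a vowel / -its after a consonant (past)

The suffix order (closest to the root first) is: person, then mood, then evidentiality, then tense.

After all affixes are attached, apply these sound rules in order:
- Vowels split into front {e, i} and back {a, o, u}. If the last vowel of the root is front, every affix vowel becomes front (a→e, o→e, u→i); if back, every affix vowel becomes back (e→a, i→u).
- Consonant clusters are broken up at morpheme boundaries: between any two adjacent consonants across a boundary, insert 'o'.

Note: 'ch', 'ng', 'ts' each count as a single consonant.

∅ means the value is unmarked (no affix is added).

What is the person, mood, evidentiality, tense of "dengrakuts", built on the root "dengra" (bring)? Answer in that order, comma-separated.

1st person, indicative, witnessed, past

Segment: dengra-k-its.
person: ∅ → 1st person.
mood: ∅ → indicative.
evidentiality: -k → witnessed.
tense: -chuch/its → past.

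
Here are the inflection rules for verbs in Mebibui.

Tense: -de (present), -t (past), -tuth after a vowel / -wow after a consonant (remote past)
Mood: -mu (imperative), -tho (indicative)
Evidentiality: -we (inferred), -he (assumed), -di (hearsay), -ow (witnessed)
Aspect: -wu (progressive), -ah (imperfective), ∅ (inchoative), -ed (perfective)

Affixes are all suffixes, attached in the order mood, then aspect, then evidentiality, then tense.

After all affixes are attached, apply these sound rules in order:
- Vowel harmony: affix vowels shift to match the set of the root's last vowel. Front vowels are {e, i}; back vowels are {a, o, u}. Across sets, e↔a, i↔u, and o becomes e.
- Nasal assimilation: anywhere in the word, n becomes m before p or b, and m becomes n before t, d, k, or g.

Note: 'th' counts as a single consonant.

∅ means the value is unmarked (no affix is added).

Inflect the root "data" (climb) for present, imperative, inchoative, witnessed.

Attach mood imperative -mu → datamu.
aspect = inchoative: zero marking, form stays datamu.
Attach evidentiality witnessed -ow → datamuow.
Attach tense present -de → datamuowde.
Apply vowel harmony: datamuowde → datamuowda.
Nasal assimilation: no change.

datamuowda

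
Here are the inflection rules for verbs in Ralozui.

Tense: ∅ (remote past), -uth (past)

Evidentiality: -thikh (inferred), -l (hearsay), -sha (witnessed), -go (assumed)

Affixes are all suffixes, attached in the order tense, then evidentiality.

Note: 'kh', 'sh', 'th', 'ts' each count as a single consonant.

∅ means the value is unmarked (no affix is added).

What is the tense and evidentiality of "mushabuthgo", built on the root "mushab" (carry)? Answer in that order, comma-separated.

past, assumed

Segment: mushab-uth-go.
tense: -uth → past.
evidentiality: -go → assumed.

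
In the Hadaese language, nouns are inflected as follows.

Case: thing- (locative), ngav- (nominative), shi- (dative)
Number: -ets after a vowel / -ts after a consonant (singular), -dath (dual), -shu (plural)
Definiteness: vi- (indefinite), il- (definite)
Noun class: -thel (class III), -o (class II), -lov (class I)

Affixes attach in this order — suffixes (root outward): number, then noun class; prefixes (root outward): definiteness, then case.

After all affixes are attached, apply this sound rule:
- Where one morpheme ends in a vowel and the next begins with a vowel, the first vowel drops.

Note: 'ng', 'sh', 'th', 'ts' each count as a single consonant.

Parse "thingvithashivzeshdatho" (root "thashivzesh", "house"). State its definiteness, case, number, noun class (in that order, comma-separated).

Segment: thing-vi-thashivzesh-dath-o.
definiteness: vi- → indefinite.
case: thing- → locative.
number: -dath → dual.
noun class: -o → class II.

indefinite, locative, dual, class II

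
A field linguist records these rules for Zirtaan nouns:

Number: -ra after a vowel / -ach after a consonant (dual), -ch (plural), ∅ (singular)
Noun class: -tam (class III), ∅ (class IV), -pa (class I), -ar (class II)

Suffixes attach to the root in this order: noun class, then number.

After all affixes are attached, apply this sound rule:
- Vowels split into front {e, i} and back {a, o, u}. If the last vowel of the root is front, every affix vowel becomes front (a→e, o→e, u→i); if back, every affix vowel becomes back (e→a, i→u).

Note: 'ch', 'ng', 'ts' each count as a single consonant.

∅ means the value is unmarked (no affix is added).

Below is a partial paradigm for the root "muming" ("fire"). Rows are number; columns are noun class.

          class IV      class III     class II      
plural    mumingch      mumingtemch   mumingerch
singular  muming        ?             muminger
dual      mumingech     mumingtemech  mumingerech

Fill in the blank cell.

mumingtem

Attach noun class class III -tam → mumingtam.
number = singular: zero marking, form stays mumingtam.
Apply vowel harmony: mumingtam → mumingtem.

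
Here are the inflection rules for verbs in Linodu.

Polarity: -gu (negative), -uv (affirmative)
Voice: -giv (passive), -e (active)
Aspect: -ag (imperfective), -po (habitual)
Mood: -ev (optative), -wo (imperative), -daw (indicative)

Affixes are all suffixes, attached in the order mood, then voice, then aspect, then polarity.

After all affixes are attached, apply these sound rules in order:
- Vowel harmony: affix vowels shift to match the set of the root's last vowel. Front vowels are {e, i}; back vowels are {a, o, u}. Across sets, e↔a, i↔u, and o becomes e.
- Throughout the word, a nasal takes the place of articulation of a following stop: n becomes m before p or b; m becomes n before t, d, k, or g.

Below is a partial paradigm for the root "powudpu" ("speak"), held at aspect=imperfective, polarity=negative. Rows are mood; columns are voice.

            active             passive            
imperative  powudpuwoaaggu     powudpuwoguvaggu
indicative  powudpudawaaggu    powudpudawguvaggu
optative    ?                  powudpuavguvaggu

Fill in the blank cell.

Attach mood optative -ev → powudpuev.
Attach voice active -e → powudpueve.
Attach aspect imperfective -ag → powudpueveag.
Attach polarity negative -gu → powudpueveaggu.
Apply vowel harmony: powudpueveaggu → powudpuavaaggu.
Nasal assimilation: no change.

powudpuavaaggu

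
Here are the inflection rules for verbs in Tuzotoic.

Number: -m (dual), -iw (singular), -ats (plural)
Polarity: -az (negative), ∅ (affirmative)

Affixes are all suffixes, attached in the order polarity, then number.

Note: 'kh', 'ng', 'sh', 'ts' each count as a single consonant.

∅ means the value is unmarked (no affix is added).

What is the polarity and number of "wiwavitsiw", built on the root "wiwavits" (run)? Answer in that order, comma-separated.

affirmative, singular

Segment: wiwavits-iw.
polarity: ∅ → affirmative.
number: -iw → singular.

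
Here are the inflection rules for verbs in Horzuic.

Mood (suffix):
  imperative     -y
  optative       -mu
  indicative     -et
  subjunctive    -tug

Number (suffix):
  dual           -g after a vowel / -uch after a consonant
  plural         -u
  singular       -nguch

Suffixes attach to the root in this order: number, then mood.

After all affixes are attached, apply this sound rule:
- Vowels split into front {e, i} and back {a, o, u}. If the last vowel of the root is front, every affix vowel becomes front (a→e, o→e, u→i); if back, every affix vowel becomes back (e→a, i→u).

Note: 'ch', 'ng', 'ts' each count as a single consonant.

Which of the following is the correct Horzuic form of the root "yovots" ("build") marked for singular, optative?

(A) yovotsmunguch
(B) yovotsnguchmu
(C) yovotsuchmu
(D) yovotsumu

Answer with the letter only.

Attach number singular -nguch → yovotsnguch.
Attach mood optative -mu → yovotsnguchmu.
Vowel harmony: no change.
So the correct form is yovotsnguchmu, option (B).
(A) yovotsmunguch is wrong: it has the affixes in the wrong order.
(D) yovotsumu is wrong: it uses plural instead of singular for number.
(C) yovotsuchmu is wrong: it uses dual instead of singular for number.

B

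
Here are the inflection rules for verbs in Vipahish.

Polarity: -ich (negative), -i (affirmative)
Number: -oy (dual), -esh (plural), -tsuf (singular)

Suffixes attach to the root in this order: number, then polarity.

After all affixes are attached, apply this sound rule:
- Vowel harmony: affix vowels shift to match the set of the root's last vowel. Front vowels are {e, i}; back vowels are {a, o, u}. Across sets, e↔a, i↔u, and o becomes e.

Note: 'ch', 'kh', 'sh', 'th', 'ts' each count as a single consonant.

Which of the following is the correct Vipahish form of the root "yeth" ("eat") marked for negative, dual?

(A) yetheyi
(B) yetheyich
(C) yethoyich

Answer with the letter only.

B

Attach number dual -oy → yethoy.
Attach polarity negative -ich → yethoyich.
Apply vowel harmony: yethoyich → yetheyich.
So the correct form is yetheyich, option (B).
(C) yethoyich is wrong: it fails to apply the sound rule(s).
(A) yetheyi is wrong: it uses affirmative instead of negative for polarity.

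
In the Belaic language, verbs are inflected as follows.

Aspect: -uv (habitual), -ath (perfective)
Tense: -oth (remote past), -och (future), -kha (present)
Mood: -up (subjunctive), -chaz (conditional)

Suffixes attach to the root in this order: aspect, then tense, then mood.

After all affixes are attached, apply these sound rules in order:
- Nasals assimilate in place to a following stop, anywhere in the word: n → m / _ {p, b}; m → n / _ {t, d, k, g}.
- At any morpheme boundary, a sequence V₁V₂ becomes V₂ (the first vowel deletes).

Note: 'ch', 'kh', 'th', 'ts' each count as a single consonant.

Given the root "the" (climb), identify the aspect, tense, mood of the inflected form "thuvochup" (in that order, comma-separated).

Segment: the-uv-och-up.
aspect: -uv → habitual.
tense: -och → future.
mood: -up → subjunctive.

habitual, future, subjunctive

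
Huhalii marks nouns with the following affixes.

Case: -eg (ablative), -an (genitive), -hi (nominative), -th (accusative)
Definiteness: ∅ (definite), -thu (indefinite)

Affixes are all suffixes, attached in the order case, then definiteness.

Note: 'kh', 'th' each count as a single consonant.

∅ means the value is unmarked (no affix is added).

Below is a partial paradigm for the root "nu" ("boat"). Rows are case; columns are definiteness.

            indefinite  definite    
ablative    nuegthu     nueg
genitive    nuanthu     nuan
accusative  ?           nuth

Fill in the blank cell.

nuththu

Attach case accusative -th → nuth.
Attach definiteness indefinite -thu → nuththu.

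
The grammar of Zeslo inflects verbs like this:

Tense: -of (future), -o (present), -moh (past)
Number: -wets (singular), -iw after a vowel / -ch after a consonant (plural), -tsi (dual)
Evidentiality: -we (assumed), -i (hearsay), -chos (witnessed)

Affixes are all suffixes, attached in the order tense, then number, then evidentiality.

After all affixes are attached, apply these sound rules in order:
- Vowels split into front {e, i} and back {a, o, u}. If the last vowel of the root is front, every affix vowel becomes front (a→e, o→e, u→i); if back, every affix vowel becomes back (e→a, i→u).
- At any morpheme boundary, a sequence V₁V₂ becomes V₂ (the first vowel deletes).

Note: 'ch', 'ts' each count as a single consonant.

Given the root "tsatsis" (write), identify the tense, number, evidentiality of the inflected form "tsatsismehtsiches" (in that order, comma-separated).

Segment: tsatsis-moh-tsi-chos.
tense: -moh → past.
number: -tsi → dual.
evidentiality: -chos → witnessed.

past, dual, witnessed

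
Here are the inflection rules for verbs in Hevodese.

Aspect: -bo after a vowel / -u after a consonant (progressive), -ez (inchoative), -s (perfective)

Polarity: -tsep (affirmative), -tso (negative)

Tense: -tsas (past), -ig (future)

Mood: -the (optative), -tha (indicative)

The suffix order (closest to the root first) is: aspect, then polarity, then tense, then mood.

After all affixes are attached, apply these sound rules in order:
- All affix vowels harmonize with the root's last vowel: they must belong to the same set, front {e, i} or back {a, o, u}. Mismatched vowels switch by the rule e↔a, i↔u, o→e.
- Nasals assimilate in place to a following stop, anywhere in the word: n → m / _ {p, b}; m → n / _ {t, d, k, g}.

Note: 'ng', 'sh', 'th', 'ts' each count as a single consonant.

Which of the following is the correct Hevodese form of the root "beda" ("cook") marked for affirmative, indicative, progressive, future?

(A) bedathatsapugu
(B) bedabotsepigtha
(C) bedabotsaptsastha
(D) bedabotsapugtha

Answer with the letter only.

D

Attach aspect progressive -bo (after vowel 'a') → bedabo.
Attach polarity affirmative -tsep → bedabotsep.
Attach tense future -ig → bedabotsepig.
Attach mood indicative -tha → bedabotsepigtha.
Apply vowel harmony: bedabotsepigtha → bedabotsapugtha.
Nasal assimilation: no change.
So the correct form is bedabotsapugtha, option (D).
(B) bedabotsepigtha is wrong: it fails to apply the sound rule(s).
(A) bedathatsapugu is wrong: it has the affixes in the wrong order.
(C) bedabotsaptsastha is wrong: it uses past instead of future for tense.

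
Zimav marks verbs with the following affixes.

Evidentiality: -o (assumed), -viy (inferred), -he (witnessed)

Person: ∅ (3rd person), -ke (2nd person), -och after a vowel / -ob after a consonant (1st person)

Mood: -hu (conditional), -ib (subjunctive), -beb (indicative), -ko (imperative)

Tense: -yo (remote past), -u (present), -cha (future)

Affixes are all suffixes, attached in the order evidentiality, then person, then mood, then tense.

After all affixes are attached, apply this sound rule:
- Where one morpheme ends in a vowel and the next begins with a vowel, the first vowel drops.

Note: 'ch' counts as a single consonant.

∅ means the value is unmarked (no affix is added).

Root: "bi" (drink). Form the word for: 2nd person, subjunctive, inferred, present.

Attach evidentiality inferred -viy → biviy.
Attach person 2nd person -ke → biviyke.
Attach mood subjunctive -ib → biviykeib.
Attach tense present -u → biviykeibu.
Apply vowel deletion: biviykeibu → biviykibu.

biviykibu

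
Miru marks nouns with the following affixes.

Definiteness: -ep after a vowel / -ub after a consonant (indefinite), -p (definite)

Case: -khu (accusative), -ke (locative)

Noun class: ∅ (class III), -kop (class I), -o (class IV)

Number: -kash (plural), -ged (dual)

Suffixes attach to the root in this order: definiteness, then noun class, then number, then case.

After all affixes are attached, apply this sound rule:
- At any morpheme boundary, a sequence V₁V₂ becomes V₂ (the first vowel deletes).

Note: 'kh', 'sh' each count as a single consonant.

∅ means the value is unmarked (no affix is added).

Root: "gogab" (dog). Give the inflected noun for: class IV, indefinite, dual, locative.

gogabubogedke

Attach definiteness indefinite -ub (after consonant 'b') → gogabub.
Attach noun class class IV -o → gogabubo.
Attach number dual -ged → gogabuboged.
Attach case locative -ke → gogabubogedke.
Vowel deletion: no change.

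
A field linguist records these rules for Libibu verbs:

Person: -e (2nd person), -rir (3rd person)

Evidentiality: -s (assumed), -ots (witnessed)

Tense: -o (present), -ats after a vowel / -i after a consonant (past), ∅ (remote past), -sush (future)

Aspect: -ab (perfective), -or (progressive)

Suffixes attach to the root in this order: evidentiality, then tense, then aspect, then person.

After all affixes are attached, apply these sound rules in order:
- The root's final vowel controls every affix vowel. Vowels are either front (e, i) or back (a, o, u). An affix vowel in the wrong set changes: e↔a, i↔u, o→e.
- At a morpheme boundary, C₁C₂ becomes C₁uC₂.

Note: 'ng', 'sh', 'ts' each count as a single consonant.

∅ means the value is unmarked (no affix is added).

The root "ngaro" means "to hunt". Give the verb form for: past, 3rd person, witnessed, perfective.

ngarootsuaburur

Attach evidentiality witnessed -ots → ngaroots.
Attach tense past -i (after consonant 'ts') → ngarootsi.
Attach aspect perfective -ab → ngarootsiab.
Attach person 3rd person -rir → ngarootsiabrir.
Apply vowel harmony: ngarootsiabrir → ngarootsuabrur.
Apply epenthesis: ngarootsuabrur → ngarootsuaburur.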